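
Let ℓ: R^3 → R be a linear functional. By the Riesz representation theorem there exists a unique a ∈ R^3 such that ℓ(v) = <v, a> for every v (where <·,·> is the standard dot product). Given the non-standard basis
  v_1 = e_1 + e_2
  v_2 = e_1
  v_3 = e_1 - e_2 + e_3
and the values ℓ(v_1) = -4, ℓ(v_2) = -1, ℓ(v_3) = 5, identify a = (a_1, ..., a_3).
a = (-1, -3, 3)

Write a = (a_1, ..., a_3) in the standard basis. For each basis vector v_i, ℓ(v_i) = <v_i, a> is a linear equation in the a_j's. Collect the n equations into a matrix system V a = ℓ, where row i of V is v_i (expressed in the standard basis). Since V is invertible (lower-triangular with 1s on the diagonal, up to permutation), solve by back-substitution:
  V =
[[1, 1, 0],
 [1, 0, 0],
 [1, -1, 1]]
  V a = (-4, -1, 5)
Solving gives a = (-1, -3, 3).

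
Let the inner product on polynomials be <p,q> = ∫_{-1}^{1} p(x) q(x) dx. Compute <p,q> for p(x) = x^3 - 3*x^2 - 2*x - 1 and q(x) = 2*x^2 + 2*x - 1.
<p,q> = -8/5

Expand the product: p(x)·q(x) = 2*x^5 - 4*x^4 - 11*x^3 - 3*x^2 + 1.
∫_{-1}^{1} of each monomial x^k gives [2/(k+1) if k even, 0 if k odd]. Integrating term-by-term (or equivalently evaluating the antiderivative F(x) = x^6/3 - 4*x^5/5 - 11*x^4/4 - x^3 + x at the endpoints):
  F(1) − F(−1) = -193/60 − (-97/60) = -8/5.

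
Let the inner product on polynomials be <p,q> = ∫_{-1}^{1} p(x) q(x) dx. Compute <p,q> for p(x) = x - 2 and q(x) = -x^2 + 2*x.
<p,q> = 8/3

Expand the product: p(x)·q(x) = -x^3 + 4*x^2 - 4*x.
∫_{-1}^{1} of each monomial x^k gives [2/(k+1) if k even, 0 if k odd]. Integrating term-by-term (or equivalently evaluating the antiderivative F(x) = -x^4/4 + 4*x^3/3 - 2*x^2 at the endpoints):
  F(1) − F(−1) = -11/12 − (-43/12) = 8/3.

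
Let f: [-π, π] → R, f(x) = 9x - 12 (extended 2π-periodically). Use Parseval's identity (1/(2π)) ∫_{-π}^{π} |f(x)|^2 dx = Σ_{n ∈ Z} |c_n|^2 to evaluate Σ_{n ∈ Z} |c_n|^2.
Σ |c_n|^2 = 27π^2 + 144

Expand and integrate term by term over [-π, π]:
  ∫ (9x)^2 dx = 81·(2π^3/3); ∫ 2·9·(-12)·x dx = 0 (odd integrand); ∫ (-12)^2 dx = 144·2π.
So (1/(2π)) ∫_{-π}^{π} (9x - 12)^2 dx = 81π^2/3 + 144 = 27π^2 + 144.
Parseval ⇒ Σ |c_n|^2 = 27π^2 + 144.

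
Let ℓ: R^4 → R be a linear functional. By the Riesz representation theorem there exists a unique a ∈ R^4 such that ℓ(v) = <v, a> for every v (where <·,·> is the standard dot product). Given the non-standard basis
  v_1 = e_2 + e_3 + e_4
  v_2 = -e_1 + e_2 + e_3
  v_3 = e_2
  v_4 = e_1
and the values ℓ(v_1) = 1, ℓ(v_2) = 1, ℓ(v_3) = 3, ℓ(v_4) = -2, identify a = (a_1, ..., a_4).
a = (-2, 3, -4, 2)

Write a = (a_1, ..., a_4) in the standard basis. For each basis vector v_i, ℓ(v_i) = <v_i, a> is a linear equation in the a_j's. Collect the n equations into a matrix system V a = ℓ, where row i of V is v_i (expressed in the standard basis). Since V is invertible (lower-triangular with 1s on the diagonal, up to permutation), solve by back-substitution:
  V =
[[0, 1, 1, 1],
 [-1, 1, 1, 0],
 [0, 1, 0, 0],
 [1, 0, 0, 0]]
  V a = (1, 1, 3, -2)
Solving gives a = (-2, 3, -4, 2).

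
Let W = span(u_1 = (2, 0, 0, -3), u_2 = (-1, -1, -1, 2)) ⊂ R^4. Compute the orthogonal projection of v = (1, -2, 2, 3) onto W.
proj_W(v) = (-1, -1/3, -1/3, 5/3)

Set up U = [u_1 | ... | u_2] ∈ R^(4×2). The projector onto W = col(U) is P = U (U^T U)^(-1) U^T.
Compute U^T U =
  [13, -8]
  [-8, 7],
and U^T v = (-7, 5).
Solve U^T U · c = U^T v for the coefficients: c = (-1/3, 1/3). The projection is proj_W(v) = U c.
Check: (v - proj_W(v)) · u_1 = 0  (should be 0).
Check: (v - proj_W(v)) · u_2 = 0  (should be 0).
Result: proj_W(v) = (-1, -1/3, -1/3, 5/3).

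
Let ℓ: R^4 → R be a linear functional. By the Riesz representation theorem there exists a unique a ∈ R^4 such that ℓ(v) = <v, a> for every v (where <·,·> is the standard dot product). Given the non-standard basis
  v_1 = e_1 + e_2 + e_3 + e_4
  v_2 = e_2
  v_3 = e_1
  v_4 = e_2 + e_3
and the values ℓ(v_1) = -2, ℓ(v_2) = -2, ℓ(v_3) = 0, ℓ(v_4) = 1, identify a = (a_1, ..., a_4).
a = (0, -2, 3, -3)

Write a = (a_1, ..., a_4) in the standard basis. For each basis vector v_i, ℓ(v_i) = <v_i, a> is a linear equation in the a_j's. Collect the n equations into a matrix system V a = ℓ, where row i of V is v_i (expressed in the standard basis). Since V is invertible (lower-triangular with 1s on the diagonal, up to permutation), solve by back-substitution:
  V =
[[1, 1, 1, 1],
 [0, 1, 0, 0],
 [1, 0, 0, 0],
 [0, 1, 1, 0]]
  V a = (-2, -2, 0, 1)
Solving gives a = (0, -2, 3, -3).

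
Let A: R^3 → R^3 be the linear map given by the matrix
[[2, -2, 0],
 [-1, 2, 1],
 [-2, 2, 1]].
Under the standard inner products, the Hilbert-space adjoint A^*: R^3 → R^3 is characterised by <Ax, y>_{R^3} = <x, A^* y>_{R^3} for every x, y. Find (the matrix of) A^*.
A^* = A^T =
[[2, -1, -2],
 [-2, 2, 2],
 [0, 1, 1]]

For real matrices with standard dot products, the defining identity <Ax, y> = <x, A^* y> gives (Ax)^T y = x^T (A^*) y, i.e. x^T A^T y = x^T (A^*) y. Since this holds for all x, y, we must have A^* = A^T. Therefore
A^* =
[[2, -1, -2],
 [-2, 2, 2],
 [0, 1, 1]].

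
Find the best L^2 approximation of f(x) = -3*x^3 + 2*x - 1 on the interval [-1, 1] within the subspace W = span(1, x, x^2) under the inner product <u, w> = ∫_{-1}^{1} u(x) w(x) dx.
g(x) = x/5 - 1

The best approximation g ∈ W is the orthogonal projection of f onto W. Writing g = a_0 + a_1 x + a_2 x^2, the coefficients solve the normal equations G · a = b where
  G_{ij} = <φ_i, φ_j> and b_i = <f, φ_i>, with φ_0 = 1, φ_1 = x, φ_2 = x^2.
G =
  [2, 0, 2/3]
  [0, 2/3, 0]
  [2/3, 0, 2/5],
b = (-2, 2/15, -2/3).
Solving gives a_0 = -1, a_1 = 1/5, a_2 = 0, so
  g(x) = x/5 - 1.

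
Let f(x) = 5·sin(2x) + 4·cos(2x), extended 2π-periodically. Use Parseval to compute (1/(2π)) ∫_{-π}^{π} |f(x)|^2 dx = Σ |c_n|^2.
Σ |c_n|^2 = 41/2

Expand |f|^2 and use orthogonality of {sin(nx), cos(mx)} on [-π, π]:
  ∫_{-π}^{π} sin(nx)^2 dx = π, ∫ cos(mx)^2 dx = π, and cross terms integrate to 0.
So ∫_{-π}^{π} f(x)^2 dx = 5^2 · π + 4^2 · π = (25 + 16)π.
Divide by 2π: (25 + 16)/2 = 41/2.
By Parseval, this equals Σ |c_n|^2.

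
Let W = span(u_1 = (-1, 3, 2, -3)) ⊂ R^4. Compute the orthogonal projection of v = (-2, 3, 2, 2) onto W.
proj_W(v) = (-9/23, 27/23, 18/23, -27/23)

Set up U = [u_1 | ... | u_1] ∈ R^(4×1). The projector onto W = col(U) is P = U (U^T U)^(-1) U^T.
Compute U^T U =
  [23],
and U^T v = (9).
Solve U^T U · c = U^T v for the coefficients: c = (9/23). The projection is proj_W(v) = U c.
Check: (v - proj_W(v)) · u_1 = 0  (should be 0).
Result: proj_W(v) = (-9/23, 27/23, 18/23, -27/23).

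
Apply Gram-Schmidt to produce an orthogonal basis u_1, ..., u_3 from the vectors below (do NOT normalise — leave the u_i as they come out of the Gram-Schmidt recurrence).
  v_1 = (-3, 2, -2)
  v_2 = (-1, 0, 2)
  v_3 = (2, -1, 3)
Orthogonal basis:
  u_1 = (-3, 2, -2)
  u_2 = (-20/17, 2/17, 32/17)
  u_3 = (2/7, 4/7, 1/7)

Apply the Gram-Schmidt recurrence
  u_1 = v_1
  u_i = v_i − Σ_{j<i} ((v_i · u_j) / (u_j · u_j)) · u_j.

Step by step this gives:
  u_1 = (-3, 2, -2)
  u_2 = (-20/17, 2/17, 32/17)
  u_3 = (2/7, 4/7, 1/7)

Orthogonality check:
  u_2 · u_1 = 0 (should be 0)
  u_3 · u_1 = 0 (should be 0)
  u_3 · u_2 = 0 (should be 0)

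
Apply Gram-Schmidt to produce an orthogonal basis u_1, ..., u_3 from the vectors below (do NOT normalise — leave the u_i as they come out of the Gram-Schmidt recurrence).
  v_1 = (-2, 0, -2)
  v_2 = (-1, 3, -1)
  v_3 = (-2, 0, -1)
Orthogonal basis:
  u_1 = (-2, 0, -2)
  u_2 = (0, 3, 0)
  u_3 = (-1/2, 0, 1/2)

Apply the Gram-Schmidt recurrence
  u_1 = v_1
  u_i = v_i − Σ_{j<i} ((v_i · u_j) / (u_j · u_j)) · u_j.

Step by step this gives:
  u_1 = (-2, 0, -2)
  u_2 = (0, 3, 0)
  u_3 = (-1/2, 0, 1/2)

Orthogonality check:
  u_2 · u_1 = 0 (should be 0)
  u_3 · u_1 = 0 (should be 0)
  u_3 · u_2 = 0 (should be 0)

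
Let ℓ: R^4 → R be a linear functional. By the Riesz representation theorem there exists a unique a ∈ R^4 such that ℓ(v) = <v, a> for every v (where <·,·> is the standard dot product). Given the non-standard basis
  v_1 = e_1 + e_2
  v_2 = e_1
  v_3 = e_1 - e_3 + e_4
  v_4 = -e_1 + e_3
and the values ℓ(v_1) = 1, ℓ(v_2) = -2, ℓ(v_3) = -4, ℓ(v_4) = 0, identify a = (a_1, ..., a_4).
a = (-2, 3, -2, -4)

Write a = (a_1, ..., a_4) in the standard basis. For each basis vector v_i, ℓ(v_i) = <v_i, a> is a linear equation in the a_j's. Collect the n equations into a matrix system V a = ℓ, where row i of V is v_i (expressed in the standard basis). Since V is invertible (lower-triangular with 1s on the diagonal, up to permutation), solve by back-substitution:
  V =
[[1, 1, 0, 0],
 [1, 0, 0, 0],
 [1, 0, -1, 1],
 [-1, 0, 1, 0]]
  V a = (1, -2, -4, 0)
Solving gives a = (-2, 3, -2, -4).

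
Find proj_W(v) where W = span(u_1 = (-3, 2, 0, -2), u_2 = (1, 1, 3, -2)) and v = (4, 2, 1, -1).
proj_W(v) = (7/3, -1/6, 5/2, -2/3)

Set up U = [u_1 | ... | u_2] ∈ R^(4×2). The projector onto W = col(U) is P = U (U^T U)^(-1) U^T.
Compute U^T U =
  [17, 3]
  [3, 15],
and U^T v = (-6, 11).
Solve U^T U · c = U^T v for the coefficients: c = (-1/2, 5/6). The projection is proj_W(v) = U c.
Check: (v - proj_W(v)) · u_1 = 0  (should be 0).
Check: (v - proj_W(v)) · u_2 = 0  (should be 0).
Result: proj_W(v) = (7/3, -1/6, 5/2, -2/3).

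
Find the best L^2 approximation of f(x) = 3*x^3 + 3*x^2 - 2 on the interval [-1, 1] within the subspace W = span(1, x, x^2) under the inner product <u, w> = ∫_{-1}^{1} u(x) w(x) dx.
g(x) = 3*x^2 + 9*x/5 - 2

The best approximation g ∈ W is the orthogonal projection of f onto W. Writing g = a_0 + a_1 x + a_2 x^2, the coefficients solve the normal equations G · a = b where
  G_{ij} = <φ_i, φ_j> and b_i = <f, φ_i>, with φ_0 = 1, φ_1 = x, φ_2 = x^2.
G =
  [2, 0, 2/3]
  [0, 2/3, 0]
  [2/3, 0, 2/5],
b = (-2, 6/5, -2/15).
Solving gives a_0 = -2, a_1 = 9/5, a_2 = 3, so
  g(x) = 3*x^2 + 9*x/5 - 2.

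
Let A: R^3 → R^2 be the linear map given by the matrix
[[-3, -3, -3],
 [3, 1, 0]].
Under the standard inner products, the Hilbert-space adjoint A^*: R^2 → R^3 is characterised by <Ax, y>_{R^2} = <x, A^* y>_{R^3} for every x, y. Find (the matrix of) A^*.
A^* = A^T =
[[-3, 3],
 [-3, 1],
 [-3, 0]]

For real matrices with standard dot products, the defining identity <Ax, y> = <x, A^* y> gives (Ax)^T y = x^T (A^*) y, i.e. x^T A^T y = x^T (A^*) y. Since this holds for all x, y, we must have A^* = A^T. Therefore
A^* =
[[-3, 3],
 [-3, 1],
 [-3, 0]].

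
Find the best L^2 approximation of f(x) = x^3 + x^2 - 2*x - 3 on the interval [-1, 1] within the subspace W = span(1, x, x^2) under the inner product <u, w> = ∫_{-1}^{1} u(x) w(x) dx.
g(x) = x^2 - 7*x/5 - 3

The best approximation g ∈ W is the orthogonal projection of f onto W. Writing g = a_0 + a_1 x + a_2 x^2, the coefficients solve the normal equations G · a = b where
  G_{ij} = <φ_i, φ_j> and b_i = <f, φ_i>, with φ_0 = 1, φ_1 = x, φ_2 = x^2.
G =
  [2, 0, 2/3]
  [0, 2/3, 0]
  [2/3, 0, 2/5],
b = (-16/3, -14/15, -8/5).
Solving gives a_0 = -3, a_1 = -7/5, a_2 = 1, so
  g(x) = x^2 - 7*x/5 - 3.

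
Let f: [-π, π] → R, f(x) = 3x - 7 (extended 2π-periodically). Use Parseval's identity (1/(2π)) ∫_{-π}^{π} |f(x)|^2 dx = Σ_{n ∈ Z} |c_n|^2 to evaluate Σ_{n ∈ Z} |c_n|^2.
Σ |c_n|^2 = 3π^2 + 49

Expand and integrate term by term over [-π, π]:
  ∫ (3x)^2 dx = 9·(2π^3/3); ∫ 2·3·(-7)·x dx = 0 (odd integrand); ∫ (-7)^2 dx = 49·2π.
So (1/(2π)) ∫_{-π}^{π} (3x - 7)^2 dx = 9π^2/3 + 49 = 3π^2 + 49.
Parseval ⇒ Σ |c_n|^2 = 3π^2 + 49.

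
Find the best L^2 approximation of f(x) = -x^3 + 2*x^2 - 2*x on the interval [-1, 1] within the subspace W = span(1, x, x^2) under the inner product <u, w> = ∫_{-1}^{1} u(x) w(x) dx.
g(x) = 2*x^2 - 13*x/5

The best approximation g ∈ W is the orthogonal projection of f onto W. Writing g = a_0 + a_1 x + a_2 x^2, the coefficients solve the normal equations G · a = b where
  G_{ij} = <φ_i, φ_j> and b_i = <f, φ_i>, with φ_0 = 1, φ_1 = x, φ_2 = x^2.
G =
  [2, 0, 2/3]
  [0, 2/3, 0]
  [2/3, 0, 2/5],
b = (4/3, -26/15, 4/5).
Solving gives a_0 = 0, a_1 = -13/5, a_2 = 2, so
  g(x) = 2*x^2 - 13*x/5.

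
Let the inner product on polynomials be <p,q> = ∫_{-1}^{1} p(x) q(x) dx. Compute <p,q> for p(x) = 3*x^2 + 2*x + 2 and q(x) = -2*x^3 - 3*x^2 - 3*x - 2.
<p,q> = -126/5

Expand the product: p(x)·q(x) = -6*x^5 - 13*x^4 - 19*x^3 - 18*x^2 - 10*x - 4.
∫_{-1}^{1} of each monomial x^k gives [2/(k+1) if k even, 0 if k odd]. Integrating term-by-term (or equivalently evaluating the antiderivative F(x) = -x^6 - 13*x^5/5 - 19*x^4/4 - 6*x^3 - 5*x^2 - 4*x at the endpoints):
  F(1) − F(−1) = -467/20 − (37/20) = -126/5.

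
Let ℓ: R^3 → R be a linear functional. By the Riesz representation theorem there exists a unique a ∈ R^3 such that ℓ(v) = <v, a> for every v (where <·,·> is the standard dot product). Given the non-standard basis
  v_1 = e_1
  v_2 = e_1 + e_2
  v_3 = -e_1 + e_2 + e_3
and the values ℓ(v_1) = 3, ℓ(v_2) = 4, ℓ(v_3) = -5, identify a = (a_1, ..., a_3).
a = (3, 1, -3)

Write a = (a_1, ..., a_3) in the standard basis. For each basis vector v_i, ℓ(v_i) = <v_i, a> is a linear equation in the a_j's. Collect the n equations into a matrix system V a = ℓ, where row i of V is v_i (expressed in the standard basis). Since V is invertible (lower-triangular with 1s on the diagonal, up to permutation), solve by back-substitution:
  V =
[[1, 0, 0],
 [1, 1, 0],
 [-1, 1, 1]]
  V a = (3, 4, -5)
Solving gives a = (3, 1, -3).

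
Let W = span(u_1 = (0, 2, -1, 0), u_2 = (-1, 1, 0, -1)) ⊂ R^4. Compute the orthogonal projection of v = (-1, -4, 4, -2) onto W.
proj_W(v) = (-19/11, -49/11, 34/11, -19/11)

Set up U = [u_1 | ... | u_2] ∈ R^(4×2). The projector onto W = col(U) is P = U (U^T U)^(-1) U^T.
Compute U^T U =
  [5, 2]
  [2, 3],
and U^T v = (-12, -1).
Solve U^T U · c = U^T v for the coefficients: c = (-34/11, 19/11). The projection is proj_W(v) = U c.
Check: (v - proj_W(v)) · u_1 = 0  (should be 0).
Check: (v - proj_W(v)) · u_2 = 0  (should be 0).
Result: proj_W(v) = (-19/11, -49/11, 34/11, -19/11).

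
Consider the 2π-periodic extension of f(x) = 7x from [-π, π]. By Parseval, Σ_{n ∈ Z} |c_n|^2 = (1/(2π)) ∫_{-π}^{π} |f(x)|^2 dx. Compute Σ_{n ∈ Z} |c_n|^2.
Σ |c_n|^2 = 49π^2/3

Expand and integrate term by term over [-π, π]:
  ∫ (7x)^2 dx = 49·(2π^3/3); ∫ 2·7·(0)·x dx = 0 (odd integrand); ∫ 0^2 dx = 0·2π.
So (1/(2π)) ∫_{-π}^{π} (7x)^2 dx = 49π^2/3 + 0 = 49π^2/3.
Parseval ⇒ Σ |c_n|^2 = 49π^2/3.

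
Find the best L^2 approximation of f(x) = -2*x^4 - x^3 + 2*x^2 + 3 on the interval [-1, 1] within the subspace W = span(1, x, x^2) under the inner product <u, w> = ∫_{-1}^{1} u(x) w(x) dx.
g(x) = 2*x^2/7 - 3*x/5 + 111/35

The best approximation g ∈ W is the orthogonal projection of f onto W. Writing g = a_0 + a_1 x + a_2 x^2, the coefficients solve the normal equations G · a = b where
  G_{ij} = <φ_i, φ_j> and b_i = <f, φ_i>, with φ_0 = 1, φ_1 = x, φ_2 = x^2.
G =
  [2, 0, 2/3]
  [0, 2/3, 0]
  [2/3, 0, 2/5],
b = (98/15, -2/5, 78/35).
Solving gives a_0 = 111/35, a_1 = -3/5, a_2 = 2/7, so
  g(x) = 2*x^2/7 - 3*x/5 + 111/35.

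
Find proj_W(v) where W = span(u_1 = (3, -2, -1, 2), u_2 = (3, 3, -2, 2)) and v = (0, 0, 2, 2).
proj_W(v) = (34/129, -158/387, -16/387, 68/387)

Set up U = [u_1 | ... | u_2] ∈ R^(4×2). The projector onto W = col(U) is P = U (U^T U)^(-1) U^T.
Compute U^T U =
  [18, 9]
  [9, 26],
and U^T v = (2, 0).
Solve U^T U · c = U^T v for the coefficients: c = (52/387, -2/43). The projection is proj_W(v) = U c.
Check: (v - proj_W(v)) · u_1 = 0  (should be 0).
Check: (v - proj_W(v)) · u_2 = 0  (should be 0).
Result: proj_W(v) = (34/129, -158/387, -16/387, 68/387).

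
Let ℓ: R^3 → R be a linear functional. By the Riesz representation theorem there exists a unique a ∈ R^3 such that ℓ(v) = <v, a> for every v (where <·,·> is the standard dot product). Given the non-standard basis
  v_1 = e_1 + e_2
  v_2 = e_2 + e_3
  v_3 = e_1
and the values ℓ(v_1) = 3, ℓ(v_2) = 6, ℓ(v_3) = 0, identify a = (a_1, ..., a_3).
a = (0, 3, 3)

Write a = (a_1, ..., a_3) in the standard basis. For each basis vector v_i, ℓ(v_i) = <v_i, a> is a linear equation in the a_j's. Collect the n equations into a matrix system V a = ℓ, where row i of V is v_i (expressed in the standard basis). Since V is invertible (lower-triangular with 1s on the diagonal, up to permutation), solve by back-substitution:
  V =
[[1, 1, 0],
 [0, 1, 1],
 [1, 0, 0]]
  V a = (3, 6, 0)
Solving gives a = (0, 3, 3).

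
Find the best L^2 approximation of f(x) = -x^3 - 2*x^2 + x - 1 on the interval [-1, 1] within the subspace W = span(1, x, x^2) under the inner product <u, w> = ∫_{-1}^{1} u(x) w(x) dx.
g(x) = -2*x^2 + 2*x/5 - 1

The best approximation g ∈ W is the orthogonal projection of f onto W. Writing g = a_0 + a_1 x + a_2 x^2, the coefficients solve the normal equations G · a = b where
  G_{ij} = <φ_i, φ_j> and b_i = <f, φ_i>, with φ_0 = 1, φ_1 = x, φ_2 = x^2.
G =
  [2, 0, 2/3]
  [0, 2/3, 0]
  [2/3, 0, 2/5],
b = (-10/3, 4/15, -22/15).
Solving gives a_0 = -1, a_1 = 2/5, a_2 = -2, so
  g(x) = -2*x^2 + 2*x/5 - 1.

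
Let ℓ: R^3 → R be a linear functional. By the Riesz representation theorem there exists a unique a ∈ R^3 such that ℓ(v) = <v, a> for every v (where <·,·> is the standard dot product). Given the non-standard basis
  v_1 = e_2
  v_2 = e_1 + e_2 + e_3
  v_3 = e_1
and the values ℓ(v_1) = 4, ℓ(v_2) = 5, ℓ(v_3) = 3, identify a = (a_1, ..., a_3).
a = (3, 4, -2)

Write a = (a_1, ..., a_3) in the standard basis. For each basis vector v_i, ℓ(v_i) = <v_i, a> is a linear equation in the a_j's. Collect the n equations into a matrix system V a = ℓ, where row i of V is v_i (expressed in the standard basis). Since V is invertible (lower-triangular with 1s on the diagonal, up to permutation), solve by back-substitution:
  V =
[[0, 1, 0],
 [1, 1, 1],
 [1, 0, 0]]
  V a = (4, 5, 3)
Solving gives a = (3, 4, -2).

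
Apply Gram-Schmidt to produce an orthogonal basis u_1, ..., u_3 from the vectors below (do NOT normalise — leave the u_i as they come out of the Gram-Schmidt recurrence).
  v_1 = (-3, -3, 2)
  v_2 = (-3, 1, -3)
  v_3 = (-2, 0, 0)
Orthogonal basis:
  u_1 = (-3, -3, 2)
  u_2 = (-3, 1, -3)
  u_3 = (-49/209, 105/209, 84/209)

Apply the Gram-Schmidt recurrence
  u_1 = v_1
  u_i = v_i − Σ_{j<i} ((v_i · u_j) / (u_j · u_j)) · u_j.

Step by step this gives:
  u_1 = (-3, -3, 2)
  u_2 = (-3, 1, -3)
  u_3 = (-49/209, 105/209, 84/209)

Orthogonality check:
  u_2 · u_1 = 0 (should be 0)
  u_3 · u_1 = 0 (should be 0)
  u_3 · u_2 = 0 (should be 0)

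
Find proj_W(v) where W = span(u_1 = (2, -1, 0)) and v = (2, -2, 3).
proj_W(v) = (12/5, -6/5, 0)

Set up U = [u_1 | ... | u_1] ∈ R^(3×1). The projector onto W = col(U) is P = U (U^T U)^(-1) U^T.
Compute U^T U =
  [5],
and U^T v = (6).
Solve U^T U · c = U^T v for the coefficients: c = (6/5). The projection is proj_W(v) = U c.
Check: (v - proj_W(v)) · u_1 = 0  (should be 0).
Result: proj_W(v) = (12/5, -6/5, 0).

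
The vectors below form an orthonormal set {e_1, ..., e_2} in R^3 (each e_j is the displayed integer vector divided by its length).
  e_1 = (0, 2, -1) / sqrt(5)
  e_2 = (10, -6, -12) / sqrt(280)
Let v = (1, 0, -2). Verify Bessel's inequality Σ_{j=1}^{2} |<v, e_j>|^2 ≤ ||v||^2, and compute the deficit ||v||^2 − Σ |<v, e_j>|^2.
Σ |<v, e_j>|^2 = 69/14; ||v||^2 = 5; deficit = 1/14

Write each e_j = u_j / sqrt(<u_j, u_j>) where u_j is the displayed integer vector. Then <v, e_j> = <v, u_j> / sqrt(<u_j, u_j>), so |<v, e_j>|^2 = <v, u_j>^2 / <u_j, u_j>.
Coefficients: <v, e_1> = 2/sqrt(5), <v, e_2> = 34/sqrt(280).
Square and sum: Σ |<v, e_j>|^2 = 69/14.
Compute ||v||^2 = v·v = 5.
Deficit = 5 − 69/14 = 1/14 ≥ 0, confirming Bessel's inequality. (The deficit equals ||v − Σ <v,e_j> e_j||^2, the squared distance from v to span{e_j}.)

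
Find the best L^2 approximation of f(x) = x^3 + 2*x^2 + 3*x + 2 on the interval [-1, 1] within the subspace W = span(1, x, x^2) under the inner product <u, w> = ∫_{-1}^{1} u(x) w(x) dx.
g(x) = 2*x^2 + 18*x/5 + 2

The best approximation g ∈ W is the orthogonal projection of f onto W. Writing g = a_0 + a_1 x + a_2 x^2, the coefficients solve the normal equations G · a = b where
  G_{ij} = <φ_i, φ_j> and b_i = <f, φ_i>, with φ_0 = 1, φ_1 = x, φ_2 = x^2.
G =
  [2, 0, 2/3]
  [0, 2/3, 0]
  [2/3, 0, 2/5],
b = (16/3, 12/5, 32/15).
Solving gives a_0 = 2, a_1 = 18/5, a_2 = 2, so
  g(x) = 2*x^2 + 18*x/5 + 2.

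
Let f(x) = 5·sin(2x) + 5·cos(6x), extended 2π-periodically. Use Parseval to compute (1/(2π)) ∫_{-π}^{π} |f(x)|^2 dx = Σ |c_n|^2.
Σ |c_n|^2 = 25

Expand |f|^2 and use orthogonality of {sin(nx), cos(mx)} on [-π, π]:
  ∫_{-π}^{π} sin(nx)^2 dx = π, ∫ cos(mx)^2 dx = π, and cross terms integrate to 0.
So ∫_{-π}^{π} f(x)^2 dx = 5^2 · π + 5^2 · π = (25 + 25)π.
Divide by 2π: (25 + 25)/2 = 25.
By Parseval, this equals Σ |c_n|^2.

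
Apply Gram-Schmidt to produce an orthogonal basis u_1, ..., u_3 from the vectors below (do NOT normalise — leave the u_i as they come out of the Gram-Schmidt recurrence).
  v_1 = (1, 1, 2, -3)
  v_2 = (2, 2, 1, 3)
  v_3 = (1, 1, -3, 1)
Orthogonal basis:
  u_1 = (1, 1, 2, -3)
  u_2 = (11/5, 11/5, 7/5, 12/5)
  u_3 = (33/29, 33/29, -66/29, -22/29)

Apply the Gram-Schmidt recurrence
  u_1 = v_1
  u_i = v_i − Σ_{j<i} ((v_i · u_j) / (u_j · u_j)) · u_j.

Step by step this gives:
  u_1 = (1, 1, 2, -3)
  u_2 = (11/5, 11/5, 7/5, 12/5)
  u_3 = (33/29, 33/29, -66/29, -22/29)

Orthogonality check:
  u_2 · u_1 = 0 (should be 0)
  u_3 · u_1 = 0 (should be 0)
  u_3 · u_2 = 0 (should be 0)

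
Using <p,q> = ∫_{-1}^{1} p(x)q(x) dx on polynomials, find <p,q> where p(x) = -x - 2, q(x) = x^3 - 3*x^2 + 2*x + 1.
<p,q> = -26/15

Expand the product: p(x)·q(x) = -x^4 + x^3 + 4*x^2 - 5*x - 2.
∫_{-1}^{1} of each monomial x^k gives [2/(k+1) if k even, 0 if k odd]. Integrating term-by-term (or equivalently evaluating the antiderivative F(x) = -x^5/5 + x^4/4 + 4*x^3/3 - 5*x^2/2 - 2*x at the endpoints):
  F(1) − F(−1) = -187/60 − (-83/60) = -26/15.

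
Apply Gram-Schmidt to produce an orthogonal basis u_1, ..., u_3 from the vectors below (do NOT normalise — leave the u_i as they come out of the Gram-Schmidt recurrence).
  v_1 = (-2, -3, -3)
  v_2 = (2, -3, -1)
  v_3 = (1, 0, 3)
Orthogonal basis:
  u_1 = (-2, -3, -3)
  u_2 = (30/11, -21/11, 1/11)
  u_3 = (-45/61, -60/61, 90/61)

Apply the Gram-Schmidt recurrence
  u_1 = v_1
  u_i = v_i − Σ_{j<i} ((v_i · u_j) / (u_j · u_j)) · u_j.

Step by step this gives:
  u_1 = (-2, -3, -3)
  u_2 = (30/11, -21/11, 1/11)
  u_3 = (-45/61, -60/61, 90/61)

Orthogonality check:
  u_2 · u_1 = 0 (should be 0)
  u_3 · u_1 = 0 (should be 0)
  u_3 · u_2 = 0 (should be 0)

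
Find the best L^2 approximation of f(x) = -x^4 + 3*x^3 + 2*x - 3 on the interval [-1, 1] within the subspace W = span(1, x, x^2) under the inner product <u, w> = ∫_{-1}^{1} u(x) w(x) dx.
g(x) = -6*x^2/7 + 19*x/5 - 102/35

The best approximation g ∈ W is the orthogonal projection of f onto W. Writing g = a_0 + a_1 x + a_2 x^2, the coefficients solve the normal equations G · a = b where
  G_{ij} = <φ_i, φ_j> and b_i = <f, φ_i>, with φ_0 = 1, φ_1 = x, φ_2 = x^2.
G =
  [2, 0, 2/3]
  [0, 2/3, 0]
  [2/3, 0, 2/5],
b = (-32/5, 38/15, -16/7).
Solving gives a_0 = -102/35, a_1 = 19/5, a_2 = -6/7, so
  g(x) = -6*x^2/7 + 19*x/5 - 102/35.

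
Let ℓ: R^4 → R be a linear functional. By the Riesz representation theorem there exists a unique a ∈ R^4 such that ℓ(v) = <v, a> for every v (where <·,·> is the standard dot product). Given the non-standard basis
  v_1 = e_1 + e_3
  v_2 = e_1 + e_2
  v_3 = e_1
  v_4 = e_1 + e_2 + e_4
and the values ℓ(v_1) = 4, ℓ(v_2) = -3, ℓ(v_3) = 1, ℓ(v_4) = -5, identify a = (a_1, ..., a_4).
a = (1, -4, 3, -2)

Write a = (a_1, ..., a_4) in the standard basis. For each basis vector v_i, ℓ(v_i) = <v_i, a> is a linear equation in the a_j's. Collect the n equations into a matrix system V a = ℓ, where row i of V is v_i (expressed in the standard basis). Since V is invertible (lower-triangular with 1s on the diagonal, up to permutation), solve by back-substitution:
  V =
[[1, 0, 1, 0],
 [1, 1, 0, 0],
 [1, 0, 0, 0],
 [1, 1, 0, 1]]
  V a = (4, -3, 1, -5)
Solving gives a = (1, -4, 3, -2).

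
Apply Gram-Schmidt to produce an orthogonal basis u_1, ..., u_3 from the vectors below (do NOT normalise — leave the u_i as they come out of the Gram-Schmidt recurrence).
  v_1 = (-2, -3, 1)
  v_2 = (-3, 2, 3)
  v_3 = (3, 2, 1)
Orthogonal basis:
  u_1 = (-2, -3, 1)
  u_2 = (-18/7, 37/14, 39/14)
  u_3 = (440/299, -120/299, 40/23)

Apply the Gram-Schmidt recurrence
  u_1 = v_1
  u_i = v_i − Σ_{j<i} ((v_i · u_j) / (u_j · u_j)) · u_j.

Step by step this gives:
  u_1 = (-2, -3, 1)
  u_2 = (-18/7, 37/14, 39/14)
  u_3 = (440/299, -120/299, 40/23)

Orthogonality check:
  u_2 · u_1 = 0 (should be 0)
  u_3 · u_1 = 0 (should be 0)
  u_3 · u_2 = 0 (should be 0)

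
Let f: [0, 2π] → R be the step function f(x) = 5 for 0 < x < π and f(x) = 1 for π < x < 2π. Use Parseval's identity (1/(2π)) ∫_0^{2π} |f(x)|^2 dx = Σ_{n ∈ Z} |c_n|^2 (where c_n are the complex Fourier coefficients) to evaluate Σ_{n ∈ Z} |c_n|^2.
Σ |c_n|^2 = 13

Parseval equates the L^2 energy of f (normalised by 1/(2π)) with the ℓ^2 sum of its Fourier coefficients: (1/(2π)) ∫_0^{2π} |f|^2 = Σ |c_n|^2.
Compute the left side: (1/(2π)) [∫_0^π 5^2 dx + ∫_π^{2π} 1^2 dx] = (1/(2π)) · (25π + 1π) = (25 + 1)/2 = 13.
So Σ_{n ∈ Z} |c_n|^2 = 13.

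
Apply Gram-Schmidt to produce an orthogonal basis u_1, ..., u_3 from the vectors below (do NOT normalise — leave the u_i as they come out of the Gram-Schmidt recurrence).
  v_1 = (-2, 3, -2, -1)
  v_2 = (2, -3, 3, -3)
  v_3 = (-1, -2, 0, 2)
Orthogonal basis:
  u_1 = (-2, 3, -2, -1)
  u_2 = (2/9, -1/3, 11/9, -35/9)
  u_3 = (-237/151, -173/151, -20/151, -5/151)

Apply the Gram-Schmidt recurrence
  u_1 = v_1
  u_i = v_i − Σ_{j<i} ((v_i · u_j) / (u_j · u_j)) · u_j.

Step by step this gives:
  u_1 = (-2, 3, -2, -1)
  u_2 = (2/9, -1/3, 11/9, -35/9)
  u_3 = (-237/151, -173/151, -20/151, -5/151)

Orthogonality check:
  u_2 · u_1 = 0 (should be 0)
  u_3 · u_1 = 0 (should be 0)
  u_3 · u_2 = 0 (should be 0)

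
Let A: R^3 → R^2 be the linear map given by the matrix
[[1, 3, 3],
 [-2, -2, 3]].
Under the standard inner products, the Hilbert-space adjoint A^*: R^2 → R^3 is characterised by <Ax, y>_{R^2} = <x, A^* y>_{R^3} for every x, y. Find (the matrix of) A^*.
A^* = A^T =
[[1, -2],
 [3, -2],
 [3, 3]]

For real matrices with standard dot products, the defining identity <Ax, y> = <x, A^* y> gives (Ax)^T y = x^T (A^*) y, i.e. x^T A^T y = x^T (A^*) y. Since this holds for all x, y, we must have A^* = A^T. Therefore
A^* =
[[1, -2],
 [3, -2],
 [3, 3]].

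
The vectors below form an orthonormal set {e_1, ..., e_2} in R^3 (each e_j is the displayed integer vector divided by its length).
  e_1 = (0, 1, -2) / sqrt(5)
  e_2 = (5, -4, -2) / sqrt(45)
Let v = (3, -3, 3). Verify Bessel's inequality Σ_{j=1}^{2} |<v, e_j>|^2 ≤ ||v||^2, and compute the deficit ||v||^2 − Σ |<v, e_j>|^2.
Σ |<v, e_j>|^2 = 26; ||v||^2 = 27; deficit = 1

Write each e_j = u_j / sqrt(<u_j, u_j>) where u_j is the displayed integer vector. Then <v, e_j> = <v, u_j> / sqrt(<u_j, u_j>), so |<v, e_j>|^2 = <v, u_j>^2 / <u_j, u_j>.
Coefficients: <v, e_1> = -9/sqrt(5), <v, e_2> = 21/sqrt(45).
Square and sum: Σ |<v, e_j>|^2 = 26.
Compute ||v||^2 = v·v = 27.
Deficit = 27 − 26 = 1 ≥ 0, confirming Bessel's inequality. (The deficit equals ||v − Σ <v,e_j> e_j||^2, the squared distance from v to span{e_j}.)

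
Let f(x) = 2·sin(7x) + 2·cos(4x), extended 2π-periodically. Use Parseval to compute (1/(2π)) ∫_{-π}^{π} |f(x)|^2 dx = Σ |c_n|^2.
Σ |c_n|^2 = 4

Expand |f|^2 and use orthogonality of {sin(nx), cos(mx)} on [-π, π]:
  ∫_{-π}^{π} sin(nx)^2 dx = π, ∫ cos(mx)^2 dx = π, and cross terms integrate to 0.
So ∫_{-π}^{π} f(x)^2 dx = 2^2 · π + 2^2 · π = (4 + 4)π.
Divide by 2π: (4 + 4)/2 = 4.
By Parseval, this equals Σ |c_n|^2.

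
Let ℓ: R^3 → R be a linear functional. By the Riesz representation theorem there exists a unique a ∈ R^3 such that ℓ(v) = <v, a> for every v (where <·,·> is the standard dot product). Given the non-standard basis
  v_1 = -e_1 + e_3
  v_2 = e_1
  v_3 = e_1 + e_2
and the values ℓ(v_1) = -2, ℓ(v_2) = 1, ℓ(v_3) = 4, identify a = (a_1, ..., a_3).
a = (1, 3, -1)

Write a = (a_1, ..., a_3) in the standard basis. For each basis vector v_i, ℓ(v_i) = <v_i, a> is a linear equation in the a_j's. Collect the n equations into a matrix system V a = ℓ, where row i of V is v_i (expressed in the standard basis). Since V is invertible (lower-triangular with 1s on the diagonal, up to permutation), solve by back-substitution:
  V =
[[-1, 0, 1],
 [1, 0, 0],
 [1, 1, 0]]
  V a = (-2, 1, 4)
Solving gives a = (1, 3, -1).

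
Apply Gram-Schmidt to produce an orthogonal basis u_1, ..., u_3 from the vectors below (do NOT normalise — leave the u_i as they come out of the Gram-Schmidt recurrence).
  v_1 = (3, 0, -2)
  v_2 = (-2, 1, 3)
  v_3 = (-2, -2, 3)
Orthogonal basis:
  u_1 = (3, 0, -2)
  u_2 = (10/13, 1, 15/13)
  u_3 = (15/19, -75/38, 45/38)

Apply the Gram-Schmidt recurrence
  u_1 = v_1
  u_i = v_i − Σ_{j<i} ((v_i · u_j) / (u_j · u_j)) · u_j.

Step by step this gives:
  u_1 = (3, 0, -2)
  u_2 = (10/13, 1, 15/13)
  u_3 = (15/19, -75/38, 45/38)

Orthogonality check:
  u_2 · u_1 = 0 (should be 0)
  u_3 · u_1 = 0 (should be 0)
  u_3 · u_2 = 0 (should be 0)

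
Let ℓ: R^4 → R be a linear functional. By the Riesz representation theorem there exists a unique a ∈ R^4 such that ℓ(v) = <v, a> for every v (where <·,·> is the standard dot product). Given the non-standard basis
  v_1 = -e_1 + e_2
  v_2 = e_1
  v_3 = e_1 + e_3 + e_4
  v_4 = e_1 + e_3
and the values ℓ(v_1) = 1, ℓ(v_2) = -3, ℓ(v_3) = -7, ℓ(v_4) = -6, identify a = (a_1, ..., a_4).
a = (-3, -2, -3, -1)

Write a = (a_1, ..., a_4) in the standard basis. For each basis vector v_i, ℓ(v_i) = <v_i, a> is a linear equation in the a_j's. Collect the n equations into a matrix system V a = ℓ, where row i of V is v_i (expressed in the standard basis). Since V is invertible (lower-triangular with 1s on the diagonal, up to permutation), solve by back-substitution:
  V =
[[-1, 1, 0, 0],
 [1, 0, 0, 0],
 [1, 0, 1, 1],
 [1, 0, 1, 0]]
  V a = (1, -3, -7, -6)
Solving gives a = (-3, -2, -3, -1).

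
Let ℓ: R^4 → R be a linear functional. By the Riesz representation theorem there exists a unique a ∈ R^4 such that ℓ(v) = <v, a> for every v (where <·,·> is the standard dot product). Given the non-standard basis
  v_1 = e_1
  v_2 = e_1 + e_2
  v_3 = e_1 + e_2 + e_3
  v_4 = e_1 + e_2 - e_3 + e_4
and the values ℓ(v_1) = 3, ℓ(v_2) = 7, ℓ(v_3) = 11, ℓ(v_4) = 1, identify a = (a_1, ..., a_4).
a = (3, 4, 4, -2)

Write a = (a_1, ..., a_4) in the standard basis. For each basis vector v_i, ℓ(v_i) = <v_i, a> is a linear equation in the a_j's. Collect the n equations into a matrix system V a = ℓ, where row i of V is v_i (expressed in the standard basis). Since V is invertible (lower-triangular with 1s on the diagonal, up to permutation), solve by back-substitution:
  V =
[[1, 0, 0, 0],
 [1, 1, 0, 0],
 [1, 1, 1, 0],
 [1, 1, -1, 1]]
  V a = (3, 7, 11, 1)
Solving gives a = (3, 4, 4, -2).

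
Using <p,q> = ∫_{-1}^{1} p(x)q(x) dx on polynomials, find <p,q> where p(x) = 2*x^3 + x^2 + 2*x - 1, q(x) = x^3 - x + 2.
<p,q> = -24/7

Expand the product: p(x)·q(x) = 2*x^6 + x^5 + 2*x^3 + 5*x - 2.
∫_{-1}^{1} of each monomial x^k gives [2/(k+1) if k even, 0 if k odd]. Integrating term-by-term (or equivalently evaluating the antiderivative F(x) = 2*x^7/7 + x^6/6 + x^4/2 + 5*x^2/2 - 2*x at the endpoints):
  F(1) − F(−1) = 61/42 − (205/42) = -24/7.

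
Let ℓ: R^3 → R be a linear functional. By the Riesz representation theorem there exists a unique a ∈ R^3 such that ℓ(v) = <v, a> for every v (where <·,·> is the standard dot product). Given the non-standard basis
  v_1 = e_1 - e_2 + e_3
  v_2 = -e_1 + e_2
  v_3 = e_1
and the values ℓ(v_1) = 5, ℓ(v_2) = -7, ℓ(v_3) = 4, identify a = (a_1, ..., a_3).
a = (4, -3, -2)

Write a = (a_1, ..., a_3) in the standard basis. For each basis vector v_i, ℓ(v_i) = <v_i, a> is a linear equation in the a_j's. Collect the n equations into a matrix system V a = ℓ, where row i of V is v_i (expressed in the standard basis). Since V is invertible (lower-triangular with 1s on the diagonal, up to permutation), solve by back-substitution:
  V =
[[1, -1, 1],
 [-1, 1, 0],
 [1, 0, 0]]
  V a = (5, -7, 4)
Solving gives a = (4, -3, -2).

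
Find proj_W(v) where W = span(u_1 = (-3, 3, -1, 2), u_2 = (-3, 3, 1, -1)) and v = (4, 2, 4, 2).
proj_W(v) = (186/235, -186/235, 58/235, -118/235)

Set up U = [u_1 | ... | u_2] ∈ R^(4×2). The projector onto W = col(U) is P = U (U^T U)^(-1) U^T.
Compute U^T U =
  [23, 15]
  [15, 20],
and U^T v = (-6, -4).
Solve U^T U · c = U^T v for the coefficients: c = (-12/47, -2/235). The projection is proj_W(v) = U c.
Check: (v - proj_W(v)) · u_1 = 0  (should be 0).
Check: (v - proj_W(v)) · u_2 = 0  (should be 0).
Result: proj_W(v) = (186/235, -186/235, 58/235, -118/235).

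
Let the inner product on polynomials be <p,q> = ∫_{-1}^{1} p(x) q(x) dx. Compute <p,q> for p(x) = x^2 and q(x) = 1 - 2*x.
<p,q> = 2/3

Expand the product: p(x)·q(x) = -2*x^3 + x^2.
∫_{-1}^{1} of each monomial x^k gives [2/(k+1) if k even, 0 if k odd]. Integrating term-by-term (or equivalently evaluating the antiderivative F(x) = -x^4/2 + x^3/3 at the endpoints):
  F(1) − F(−1) = -1/6 − (-5/6) = 2/3.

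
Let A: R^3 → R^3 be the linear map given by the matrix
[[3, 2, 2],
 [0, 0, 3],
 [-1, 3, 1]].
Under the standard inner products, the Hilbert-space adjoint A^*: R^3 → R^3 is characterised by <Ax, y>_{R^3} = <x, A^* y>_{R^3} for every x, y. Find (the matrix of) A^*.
A^* = A^T =
[[3, 0, -1],
 [2, 0, 3],
 [2, 3, 1]]

For real matrices with standard dot products, the defining identity <Ax, y> = <x, A^* y> gives (Ax)^T y = x^T (A^*) y, i.e. x^T A^T y = x^T (A^*) y. Since this holds for all x, y, we must have A^* = A^T. Therefore
A^* =
[[3, 0, -1],
 [2, 0, 3],
 [2, 3, 1]].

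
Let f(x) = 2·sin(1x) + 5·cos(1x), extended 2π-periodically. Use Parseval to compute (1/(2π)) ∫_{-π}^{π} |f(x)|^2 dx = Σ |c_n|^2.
Σ |c_n|^2 = 29/2

Expand |f|^2 and use orthogonality of {sin(nx), cos(mx)} on [-π, π]:
  ∫_{-π}^{π} sin(nx)^2 dx = π, ∫ cos(mx)^2 dx = π, and cross terms integrate to 0.
So ∫_{-π}^{π} f(x)^2 dx = 2^2 · π + 5^2 · π = (4 + 25)π.
Divide by 2π: (4 + 25)/2 = 29/2.
By Parseval, this equals Σ |c_n|^2.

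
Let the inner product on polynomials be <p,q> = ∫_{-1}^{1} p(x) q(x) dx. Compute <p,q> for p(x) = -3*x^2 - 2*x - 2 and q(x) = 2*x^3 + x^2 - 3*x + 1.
<p,q> = -92/15

Expand the product: p(x)·q(x) = -6*x^5 - 7*x^4 + 3*x^3 + x^2 + 4*x - 2.
∫_{-1}^{1} of each monomial x^k gives [2/(k+1) if k even, 0 if k odd]. Integrating term-by-term (or equivalently evaluating the antiderivative F(x) = -x^6 - 7*x^5/5 + 3*x^4/4 + x^3/3 + 2*x^2 - 2*x at the endpoints):
  F(1) − F(−1) = -79/60 − (289/60) = -92/15.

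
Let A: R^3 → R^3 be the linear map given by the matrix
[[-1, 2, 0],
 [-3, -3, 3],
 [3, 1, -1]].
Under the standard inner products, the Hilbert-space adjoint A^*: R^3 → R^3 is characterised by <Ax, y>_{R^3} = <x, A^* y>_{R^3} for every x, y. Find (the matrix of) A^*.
A^* = A^T =
[[-1, -3, 3],
 [2, -3, 1],
 [0, 3, -1]]

For real matrices with standard dot products, the defining identity <Ax, y> = <x, A^* y> gives (Ax)^T y = x^T (A^*) y, i.e. x^T A^T y = x^T (A^*) y. Since this holds for all x, y, we must have A^* = A^T. Therefore
A^* =
[[-1, -3, 3],
 [2, -3, 1],
 [0, 3, -1]].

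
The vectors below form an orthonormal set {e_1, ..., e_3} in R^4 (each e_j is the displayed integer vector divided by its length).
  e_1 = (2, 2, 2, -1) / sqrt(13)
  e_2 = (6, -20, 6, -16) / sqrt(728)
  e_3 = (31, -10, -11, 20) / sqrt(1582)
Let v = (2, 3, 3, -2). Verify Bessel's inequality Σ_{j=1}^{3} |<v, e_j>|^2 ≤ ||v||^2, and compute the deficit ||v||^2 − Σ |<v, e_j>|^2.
Σ |<v, e_j>|^2 = 2937/113; ||v||^2 = 26; deficit = 1/113

Write each e_j = u_j / sqrt(<u_j, u_j>) where u_j is the displayed integer vector. Then <v, e_j> = <v, u_j> / sqrt(<u_j, u_j>), so |<v, e_j>|^2 = <v, u_j>^2 / <u_j, u_j>.
Coefficients: <v, e_1> = 18/sqrt(13), <v, e_2> = 2/sqrt(728), <v, e_3> = -41/sqrt(1582).
Square and sum: Σ |<v, e_j>|^2 = 2937/113.
Compute ||v||^2 = v·v = 26.
Deficit = 26 − 2937/113 = 1/113 ≥ 0, confirming Bessel's inequality. (The deficit equals ||v − Σ <v,e_j> e_j||^2, the squared distance from v to span{e_j}.)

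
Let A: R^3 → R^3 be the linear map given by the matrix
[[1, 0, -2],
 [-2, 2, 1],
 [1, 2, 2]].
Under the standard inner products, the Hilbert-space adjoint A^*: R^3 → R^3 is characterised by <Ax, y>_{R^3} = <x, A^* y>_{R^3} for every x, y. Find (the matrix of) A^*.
A^* = A^T =
[[1, -2, 1],
 [0, 2, 2],
 [-2, 1, 2]]

For real matrices with standard dot products, the defining identity <Ax, y> = <x, A^* y> gives (Ax)^T y = x^T (A^*) y, i.e. x^T A^T y = x^T (A^*) y. Since this holds for all x, y, we must have A^* = A^T. Therefore
A^* =
[[1, -2, 1],
 [0, 2, 2],
 [-2, 1, 2]].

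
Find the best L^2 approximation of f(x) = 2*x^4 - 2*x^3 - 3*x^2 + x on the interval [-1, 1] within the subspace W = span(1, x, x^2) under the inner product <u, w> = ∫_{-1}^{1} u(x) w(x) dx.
g(x) = -9*x^2/7 - x/5 - 6/35

The best approximation g ∈ W is the orthogonal projection of f onto W. Writing g = a_0 + a_1 x + a_2 x^2, the coefficients solve the normal equations G · a = b where
  G_{ij} = <φ_i, φ_j> and b_i = <f, φ_i>, with φ_0 = 1, φ_1 = x, φ_2 = x^2.
G =
  [2, 0, 2/3]
  [0, 2/3, 0]
  [2/3, 0, 2/5],
b = (-6/5, -2/15, -22/35).
Solving gives a_0 = -6/35, a_1 = -1/5, a_2 = -9/7, so
  g(x) = -9*x^2/7 - x/5 - 6/35.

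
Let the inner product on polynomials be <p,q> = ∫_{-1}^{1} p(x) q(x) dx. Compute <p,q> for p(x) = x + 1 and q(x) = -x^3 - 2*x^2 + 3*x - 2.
<p,q> = -56/15

Expand the product: p(x)·q(x) = -x^4 - 3*x^3 + x^2 + x - 2.
∫_{-1}^{1} of each monomial x^k gives [2/(k+1) if k even, 0 if k odd]. Integrating term-by-term (or equivalently evaluating the antiderivative F(x) = -x^5/5 - 3*x^4/4 + x^3/3 + x^2/2 - 2*x at the endpoints):
  F(1) − F(−1) = -127/60 − (97/60) = -56/15.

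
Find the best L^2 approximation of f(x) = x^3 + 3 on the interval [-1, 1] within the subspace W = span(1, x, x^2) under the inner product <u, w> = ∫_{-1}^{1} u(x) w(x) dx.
g(x) = 3*x/5 + 3

The best approximation g ∈ W is the orthogonal projection of f onto W. Writing g = a_0 + a_1 x + a_2 x^2, the coefficients solve the normal equations G · a = b where
  G_{ij} = <φ_i, φ_j> and b_i = <f, φ_i>, with φ_0 = 1, φ_1 = x, φ_2 = x^2.
G =
  [2, 0, 2/3]
  [0, 2/3, 0]
  [2/3, 0, 2/5],
b = (6, 2/5, 2).
Solving gives a_0 = 3, a_1 = 3/5, a_2 = 0, so
  g(x) = 3*x/5 + 3.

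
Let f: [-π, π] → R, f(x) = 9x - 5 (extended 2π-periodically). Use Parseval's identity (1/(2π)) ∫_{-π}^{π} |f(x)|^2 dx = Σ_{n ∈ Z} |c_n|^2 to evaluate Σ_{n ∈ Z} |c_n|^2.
Σ |c_n|^2 = 27π^2 + 25

Expand and integrate term by term over [-π, π]:
  ∫ (9x)^2 dx = 81·(2π^3/3); ∫ 2·9·(-5)·x dx = 0 (odd integrand); ∫ (-5)^2 dx = 25·2π.
So (1/(2π)) ∫_{-π}^{π} (9x - 5)^2 dx = 81π^2/3 + 25 = 27π^2 + 25.
Parseval ⇒ Σ |c_n|^2 = 27π^2 + 25.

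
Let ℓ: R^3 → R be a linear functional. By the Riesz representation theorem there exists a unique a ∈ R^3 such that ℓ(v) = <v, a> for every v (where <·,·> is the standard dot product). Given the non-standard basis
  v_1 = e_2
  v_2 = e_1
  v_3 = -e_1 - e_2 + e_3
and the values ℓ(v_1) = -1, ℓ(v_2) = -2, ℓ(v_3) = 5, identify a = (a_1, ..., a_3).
a = (-2, -1, 2)

Write a = (a_1, ..., a_3) in the standard basis. For each basis vector v_i, ℓ(v_i) = <v_i, a> is a linear equation in the a_j's. Collect the n equations into a matrix system V a = ℓ, where row i of V is v_i (expressed in the standard basis). Since V is invertible (lower-triangular with 1s on the diagonal, up to permutation), solve by back-substitution:
  V =
[[0, 1, 0],
 [1, 0, 0],
 [-1, -1, 1]]
  V a = (-1, -2, 5)
Solving gives a = (-2, -1, 2).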